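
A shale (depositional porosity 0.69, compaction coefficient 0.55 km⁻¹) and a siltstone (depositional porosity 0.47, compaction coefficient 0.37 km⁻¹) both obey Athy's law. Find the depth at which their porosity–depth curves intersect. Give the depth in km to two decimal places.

Set φ₀ₐ e^(−kₐz) = φ₀ᵦ e^(−kᵦz) ⇒ ln(φ₀ₐ/φ₀ᵦ) = (kₐ − kᵦ)·z
z = ln(0.69/0.47) / (0.55 − 0.37) = 0.3840 / 0.18 = 2.133 km

2.13 km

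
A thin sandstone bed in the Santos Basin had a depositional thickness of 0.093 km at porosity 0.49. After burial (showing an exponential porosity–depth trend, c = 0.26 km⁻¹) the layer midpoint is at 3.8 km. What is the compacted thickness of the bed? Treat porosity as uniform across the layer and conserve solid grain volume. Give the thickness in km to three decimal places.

Porosity at 3.8 km: φ = 0.49·exp(−0.26×3.8) = 0.1824
Solid-volume conservation: h(1−φ) = h₀(1−φ₀) ⇒ h = h₀·(1−φ₀)/(1−φ)
h = 0.093 × (1 − 0.49)/(1 − 0.1824) = 0.093 × 0.6238 = 0.0580 km

0.058 km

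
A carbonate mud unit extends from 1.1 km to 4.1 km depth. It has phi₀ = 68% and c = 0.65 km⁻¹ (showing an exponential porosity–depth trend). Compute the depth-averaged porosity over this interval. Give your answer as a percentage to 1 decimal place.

14.6%

⟨phi⟩ = (1/(Z₂−Z₁)) ∫ phi₀ e^(−cZ) dZ = phi₀·(e^(−c·Z₁) − e^(−c·Z₂)) / (c·(Z₂−Z₁))
e^(−0.65×1.1) = 0.4892; e^(−0.65×4.1) = 0.0696
⟨phi⟩ = 0.68 × (0.4892 − 0.0696) / (0.65 × 3) = 0.68 × 0.2152 = 0.1463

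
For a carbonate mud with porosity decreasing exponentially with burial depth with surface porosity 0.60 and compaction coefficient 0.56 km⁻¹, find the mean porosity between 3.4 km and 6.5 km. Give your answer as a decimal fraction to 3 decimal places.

⟨phi⟩ = (1/(z₂−z₁)) ∫ phi₀ e^(−βz) dz = phi₀·(e^(−β·z₁) − e^(−β·z₂)) / (β·(z₂−z₁))
e^(−0.56×3.4) = 0.1490; e^(−0.56×6.5) = 0.0263
⟨phi⟩ = 0.6 × (0.1490 − 0.0263) / (0.56 × 3.1) = 0.6 × 0.0707 = 0.0424

0.042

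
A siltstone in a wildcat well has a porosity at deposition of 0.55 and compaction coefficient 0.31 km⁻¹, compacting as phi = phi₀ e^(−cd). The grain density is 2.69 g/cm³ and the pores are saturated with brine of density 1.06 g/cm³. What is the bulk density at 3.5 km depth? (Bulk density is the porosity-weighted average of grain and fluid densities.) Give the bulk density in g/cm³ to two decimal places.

Porosity at depth: phi = 0.55·exp(−0.31×3.5) = 0.55×0.3379 = 0.1858
Bulk density: ρ_b = (1−phi)ρ_g + phi·ρ_f = 0.8142×2.69 + 0.1858×1.06
       = 2.190 + 0.197 = 2.387 g/cm³

2.39 g/cm³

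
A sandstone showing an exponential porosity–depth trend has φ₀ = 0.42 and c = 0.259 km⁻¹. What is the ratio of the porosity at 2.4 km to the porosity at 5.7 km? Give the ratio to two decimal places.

2.35

φ(d₁)/φ(d₂) = e^(−c·d₁)/e^(−c·d₂) = e^{c(d₂−d₁)}
= exp(0.259 × 3.3) = exp(0.8547) = 2.3507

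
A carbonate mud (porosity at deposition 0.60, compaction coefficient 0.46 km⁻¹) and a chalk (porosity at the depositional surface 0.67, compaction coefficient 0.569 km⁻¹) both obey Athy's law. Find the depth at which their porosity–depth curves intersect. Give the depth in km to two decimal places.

Set n₀ₐ e^(−cₐd) = n₀ᵦ e^(−cᵦd) ⇒ ln(n₀ₐ/n₀ᵦ) = (cₐ − cᵦ)·d
d = ln(0.6/0.67) / (0.46 − 0.569) = -0.1103 / -0.109 = 1.012 km

1.01 km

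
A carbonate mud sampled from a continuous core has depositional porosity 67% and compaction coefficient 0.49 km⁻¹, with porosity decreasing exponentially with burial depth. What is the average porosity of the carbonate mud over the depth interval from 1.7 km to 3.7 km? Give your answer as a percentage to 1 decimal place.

⟨phi⟩ = (1/(z₂−z₁)) ∫ phi₀ e^(−βz) dz = phi₀·(e^(−β·z₁) − e^(−β·z₂)) / (β·(z₂−z₁))
e^(−0.49×1.7) = 0.4347; e^(−0.49×3.7) = 0.1632
⟨phi⟩ = 0.67 × (0.4347 − 0.1632) / (0.49 × 2) = 0.67 × 0.2771 = 0.1857

18.6%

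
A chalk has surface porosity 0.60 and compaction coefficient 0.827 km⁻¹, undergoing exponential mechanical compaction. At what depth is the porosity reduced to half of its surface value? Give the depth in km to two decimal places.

phi/phi₀ = 1/2 ⇒ exp(−k·d) = 1/2 ⇒ d = ln(2) / k
d = 0.6931 / 0.827 = 0.838 km

0.84 km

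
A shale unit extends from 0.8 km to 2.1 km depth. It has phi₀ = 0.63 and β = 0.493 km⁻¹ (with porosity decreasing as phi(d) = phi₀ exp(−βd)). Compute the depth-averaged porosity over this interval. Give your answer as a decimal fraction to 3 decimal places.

0.314

⟨phi⟩ = (1/(d₂−d₁)) ∫ phi₀ e^(−βd) dd = phi₀·(e^(−β·d₁) − e^(−β·d₂)) / (β·(d₂−d₁))
e^(−0.493×0.8) = 0.6741; e^(−0.493×2.1) = 0.3551
⟨phi⟩ = 0.63 × (0.6741 − 0.3551) / (0.493 × 1.3) = 0.63 × 0.4977 = 0.3135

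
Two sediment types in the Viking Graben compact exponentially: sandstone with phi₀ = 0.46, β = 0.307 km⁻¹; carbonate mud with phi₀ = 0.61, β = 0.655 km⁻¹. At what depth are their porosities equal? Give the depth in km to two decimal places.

0.81 km

Set phi₀ₐ e^(−βₐd) = phi₀ᵦ e^(−βᵦd) ⇒ ln(phi₀ₐ/phi₀ᵦ) = (βₐ − βᵦ)·d
d = ln(0.46/0.61) / (0.307 − 0.655) = -0.2822 / -0.348 = 0.811 km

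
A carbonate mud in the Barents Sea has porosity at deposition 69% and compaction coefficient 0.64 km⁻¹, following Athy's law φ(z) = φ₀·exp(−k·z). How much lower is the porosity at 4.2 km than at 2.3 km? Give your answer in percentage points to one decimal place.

11.1 percentage points

φ(2.3) = 0.69·e^(−0.64×2.3) = 0.1583
φ(4.2) = 0.69·e^(−0.64×4.2) = 0.0469
Δφ = 0.1583 − 0.0469 = 0.1114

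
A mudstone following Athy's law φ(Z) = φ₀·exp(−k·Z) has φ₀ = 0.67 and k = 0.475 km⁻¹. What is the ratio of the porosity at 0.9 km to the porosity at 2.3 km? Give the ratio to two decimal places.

φ(Z₁)/φ(Z₂) = e^(−k·Z₁)/e^(−k·Z₂) = e^{k(Z₂−Z₁)}
= exp(0.475 × 1.4) = exp(0.665) = 1.9445

1.94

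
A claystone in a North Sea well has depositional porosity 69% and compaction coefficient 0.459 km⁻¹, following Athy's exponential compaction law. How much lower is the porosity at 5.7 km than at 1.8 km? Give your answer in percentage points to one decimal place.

φ(1.8) = 0.69·e^(−0.459×1.8) = 0.3020
φ(5.7) = 0.69·e^(−0.459×5.7) = 0.0504
Δφ = 0.3020 − 0.0504 = 0.2516

25.2 percentage points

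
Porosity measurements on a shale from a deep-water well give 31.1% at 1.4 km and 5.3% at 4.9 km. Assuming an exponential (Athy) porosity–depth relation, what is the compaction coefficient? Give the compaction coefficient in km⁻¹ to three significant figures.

Athy: φ(Z) = φ₀ e^(−βZ) ⇒ φ₁/φ₂ = e^{β(Z₂−Z₁)} ⇒ β = ln(φ₁/φ₂)/(Z₂−Z₁)
β = ln(0.311/0.053) / (4.9 − 1.4) = ln(5.868) / 3.5 = 1.7695 / 3.5 = 0.5056 km⁻¹

0.506 km⁻¹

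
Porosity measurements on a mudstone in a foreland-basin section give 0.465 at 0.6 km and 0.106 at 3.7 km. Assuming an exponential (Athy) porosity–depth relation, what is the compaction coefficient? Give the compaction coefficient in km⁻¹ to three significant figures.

Athy: n(Z) = n₀ e^(−βZ) ⇒ n₁/n₂ = e^{β(Z₂−Z₁)} ⇒ β = ln(n₁/n₂)/(Z₂−Z₁)
β = ln(0.465/0.106) / (3.7 − 0.6) = ln(4.387) / 3.1 = 1.4786 / 3.1 = 0.477 km⁻¹

0.477 km⁻¹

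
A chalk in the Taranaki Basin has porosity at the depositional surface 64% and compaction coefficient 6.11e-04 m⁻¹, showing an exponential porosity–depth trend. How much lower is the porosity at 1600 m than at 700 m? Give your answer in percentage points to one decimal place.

Working in km (1 km = 1000 m; k in km⁻¹ = k in m⁻¹ × 1000):
phi(0.7) = 0.64·e^(−0.611×0.7) = 0.4173
phi(1.6) = 0.64·e^(−0.611×1.6) = 0.2408
Δphi = 0.4173 − 0.2408 = 0.1765

17.7 percentage points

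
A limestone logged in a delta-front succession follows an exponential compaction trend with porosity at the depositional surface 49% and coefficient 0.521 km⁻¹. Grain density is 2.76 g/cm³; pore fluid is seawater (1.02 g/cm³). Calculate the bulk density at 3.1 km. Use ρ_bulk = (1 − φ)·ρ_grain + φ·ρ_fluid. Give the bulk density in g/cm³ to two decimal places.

Porosity at depth: phi = 0.49·exp(−0.521×3.1) = 0.49×0.1989 = 0.0974
Bulk density: ρ_b = (1−phi)ρ_g + phi·ρ_f = 0.9026×2.76 + 0.0974×1.02
       = 2.491 + 0.099 = 2.590 g/cm³

2.59 g/cm³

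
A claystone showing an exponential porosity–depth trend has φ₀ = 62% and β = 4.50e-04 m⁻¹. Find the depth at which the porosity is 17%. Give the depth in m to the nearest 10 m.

Working in km (1 km = 1000 m; β in km⁻¹ = β in m⁻¹ × 1000):
Invert Athy's law: z = ln(φ₀/φ) / β
z = ln(0.62/0.17) / 0.45 = ln(3.647) / 0.45 = 1.2939 / 0.45 = 2.875 km

2880 m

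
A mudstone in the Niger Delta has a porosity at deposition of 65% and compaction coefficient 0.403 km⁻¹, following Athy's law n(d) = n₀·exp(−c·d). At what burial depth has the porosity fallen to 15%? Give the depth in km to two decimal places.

Invert Athy's law: d = ln(n₀/n) / c
d = ln(0.65/0.15) / 0.403 = ln(4.333) / 0.403 = 1.4663 / 0.403 = 3.639 km

3.64 km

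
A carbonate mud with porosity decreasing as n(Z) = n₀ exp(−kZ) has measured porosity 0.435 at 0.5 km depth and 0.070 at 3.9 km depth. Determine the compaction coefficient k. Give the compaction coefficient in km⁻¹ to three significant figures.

0.537 km⁻¹

Athy: n(Z) = n₀ e^(−kZ) ⇒ n₁/n₂ = e^{k(Z₂−Z₁)} ⇒ k = ln(n₁/n₂)/(Z₂−Z₁)
k = ln(0.435/0.07) / (3.9 − 0.5) = ln(6.214) / 3.4 = 1.8269 / 3.4 = 0.5373 km⁻¹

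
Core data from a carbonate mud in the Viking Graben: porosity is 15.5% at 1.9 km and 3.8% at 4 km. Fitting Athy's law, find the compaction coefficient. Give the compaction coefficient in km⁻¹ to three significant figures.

0.669 km⁻¹

Athy: n(Z) = n₀ e^(−kZ) ⇒ n₁/n₂ = e^{k(Z₂−Z₁)} ⇒ k = ln(n₁/n₂)/(Z₂−Z₁)
k = ln(0.155/0.038) / (4 − 1.9) = ln(4.079) / 2.1 = 1.4058 / 2.1 = 0.6694 km⁻¹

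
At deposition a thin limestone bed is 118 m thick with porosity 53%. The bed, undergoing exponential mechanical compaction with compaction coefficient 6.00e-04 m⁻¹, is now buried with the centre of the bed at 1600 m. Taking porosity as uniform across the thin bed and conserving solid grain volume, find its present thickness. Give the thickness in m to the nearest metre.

Working in km (1 km = 1000 m; c in km⁻¹ = c in m⁻¹ × 1000):
Porosity at 1.6 km: phi = 0.53·exp(−0.6×1.6) = 0.2029
Solid-volume conservation: h(1−phi) = h₀(1−phi₀) ⇒ h = h₀·(1−phi₀)/(1−phi)
h = 0.118 × (1 − 0.53)/(1 − 0.2029) = 0.118 × 0.5897 = 0.0696 km

70 m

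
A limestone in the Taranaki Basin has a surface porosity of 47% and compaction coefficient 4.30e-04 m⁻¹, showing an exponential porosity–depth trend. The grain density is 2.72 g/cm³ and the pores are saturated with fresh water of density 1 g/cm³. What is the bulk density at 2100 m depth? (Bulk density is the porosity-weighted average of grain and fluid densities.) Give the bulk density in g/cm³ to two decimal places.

2.39 g/cm³

Working in km (1 km = 1000 m; k in km⁻¹ = k in m⁻¹ × 1000):
Porosity at depth: phi = 0.47·exp(−0.43×2.1) = 0.47×0.4054 = 0.1905
Bulk density: ρ_b = (1−phi)ρ_g + phi·ρ_f = 0.8095×2.72 + 0.1905×1
       = 2.202 + 0.191 = 2.392 g/cm³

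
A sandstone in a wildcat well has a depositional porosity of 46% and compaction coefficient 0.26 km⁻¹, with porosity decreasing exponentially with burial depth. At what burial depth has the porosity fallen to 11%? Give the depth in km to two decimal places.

5.50 km

Invert Athy's law: z = ln(φ₀/φ) / k
z = ln(0.46/0.11) / 0.26 = ln(4.182) / 0.26 = 1.4307 / 0.26 = 5.503 km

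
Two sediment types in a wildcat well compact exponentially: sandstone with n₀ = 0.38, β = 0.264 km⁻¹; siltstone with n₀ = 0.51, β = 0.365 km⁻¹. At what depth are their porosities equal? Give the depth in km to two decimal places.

2.91 km

Set n₀ₐ e^(−βₐd) = n₀ᵦ e^(−βᵦd) ⇒ ln(n₀ₐ/n₀ᵦ) = (βₐ − βᵦ)·d
d = ln(0.38/0.51) / (0.264 − 0.365) = -0.2942 / -0.101 = 2.913 km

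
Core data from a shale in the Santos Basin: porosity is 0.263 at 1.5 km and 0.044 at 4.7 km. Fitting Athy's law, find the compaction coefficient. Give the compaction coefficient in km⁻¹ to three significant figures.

0.559 km⁻¹

Athy: φ(d) = φ₀ e^(−kd) ⇒ φ₁/φ₂ = e^{k(d₂−d₁)} ⇒ k = ln(φ₁/φ₂)/(d₂−d₁)
k = ln(0.263/0.044) / (4.7 − 1.5) = ln(5.977) / 3.2 = 1.7880 / 3.2 = 0.5587 km⁻¹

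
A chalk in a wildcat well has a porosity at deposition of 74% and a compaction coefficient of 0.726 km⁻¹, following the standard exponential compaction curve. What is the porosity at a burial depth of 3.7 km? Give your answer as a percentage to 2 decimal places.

phi = phi₀·exp(−β·z) = 0.74 × exp(−0.726 × 3.7) = 0.74 × exp(−2.686)
  = 0.74 × 0.0681 = 0.0504

5.04%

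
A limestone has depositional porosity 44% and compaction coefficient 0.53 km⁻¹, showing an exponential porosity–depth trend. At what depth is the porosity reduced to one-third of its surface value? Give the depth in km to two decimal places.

2.07 km

φ/φ₀ = 1/3 ⇒ exp(−c·z) = 1/3 ⇒ z = ln(3) / c
z = 1.0986 / 0.53 = 2.073 km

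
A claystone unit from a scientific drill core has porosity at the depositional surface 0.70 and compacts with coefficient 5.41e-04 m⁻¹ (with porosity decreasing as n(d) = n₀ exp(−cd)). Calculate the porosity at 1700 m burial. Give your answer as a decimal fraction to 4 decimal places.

0.2790

Working in km (1 km = 1000 m; c in km⁻¹ = c in m⁻¹ × 1000):
n = n₀·exp(−c·d) = 0.7 × exp(−0.541 × 1.7) = 0.7 × exp(−0.9197)
  = 0.7 × 0.3986 = 0.2790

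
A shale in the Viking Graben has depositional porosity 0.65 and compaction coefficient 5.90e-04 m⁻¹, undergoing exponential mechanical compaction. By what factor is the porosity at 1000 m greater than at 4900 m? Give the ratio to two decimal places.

Working in km (1 km = 1000 m; β in km⁻¹ = β in m⁻¹ × 1000):
φ(z₁)/φ(z₂) = e^(−β·z₁)/e^(−β·z₂) = e^{β(z₂−z₁)}
= exp(0.59 × 3.9) = exp(2.301) = 9.9842

9.98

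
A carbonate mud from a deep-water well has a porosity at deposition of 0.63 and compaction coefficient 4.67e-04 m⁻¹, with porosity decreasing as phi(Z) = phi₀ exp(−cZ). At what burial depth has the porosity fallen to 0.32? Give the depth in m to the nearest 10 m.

Working in km (1 km = 1000 m; c in km⁻¹ = c in m⁻¹ × 1000):
Invert Athy's law: Z = ln(phi₀/phi) / c
Z = ln(0.63/0.32) / 0.467 = ln(1.969) / 0.467 = 0.6774 / 0.467 = 1.451 km

1450 m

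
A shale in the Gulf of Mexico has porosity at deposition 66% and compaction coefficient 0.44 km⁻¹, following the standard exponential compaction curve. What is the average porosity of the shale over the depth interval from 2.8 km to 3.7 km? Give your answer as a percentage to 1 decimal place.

15.9%

⟨φ⟩ = (1/(Z₂−Z₁)) ∫ φ₀ e^(−kZ) dZ = φ₀·(e^(−k·Z₁) − e^(−k·Z₂)) / (k·(Z₂−Z₁))
e^(−0.44×2.8) = 0.2917; e^(−0.44×3.7) = 0.1963
⟨φ⟩ = 0.66 × (0.2917 − 0.1963) / (0.44 × 0.9) = 0.66 × 0.2409 = 0.1590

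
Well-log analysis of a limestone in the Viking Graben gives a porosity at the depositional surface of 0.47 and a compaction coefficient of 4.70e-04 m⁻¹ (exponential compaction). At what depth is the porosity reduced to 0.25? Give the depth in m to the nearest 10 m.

Working in km (1 km = 1000 m; c in km⁻¹ = c in m⁻¹ × 1000):
Invert Athy's law: d = ln(n₀/n) / c
d = ln(0.47/0.25) / 0.47 = ln(1.88) / 0.47 = 0.6313 / 0.47 = 1.343 km

1340 m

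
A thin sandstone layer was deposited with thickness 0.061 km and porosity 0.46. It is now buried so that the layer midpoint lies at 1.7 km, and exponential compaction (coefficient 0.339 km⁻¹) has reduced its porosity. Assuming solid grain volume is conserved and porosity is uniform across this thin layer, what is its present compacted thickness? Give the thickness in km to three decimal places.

0.044 km

Porosity at 1.7 km: n = 0.46·exp(−0.339×1.7) = 0.2585
Solid-volume conservation: h(1−n) = h₀(1−n₀) ⇒ h = h₀·(1−n₀)/(1−n)
h = 0.061 × (1 − 0.46)/(1 − 0.2585) = 0.061 × 0.7283 = 0.0444 km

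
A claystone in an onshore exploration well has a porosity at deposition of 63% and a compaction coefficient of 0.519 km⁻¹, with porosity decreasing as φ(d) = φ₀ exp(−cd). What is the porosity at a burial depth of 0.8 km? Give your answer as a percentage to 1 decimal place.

φ = φ₀·exp(−c·d) = 0.63 × exp(−0.519 × 0.8) = 0.63 × exp(−0.4152)
  = 0.63 × 0.6602 = 0.4159

41.6%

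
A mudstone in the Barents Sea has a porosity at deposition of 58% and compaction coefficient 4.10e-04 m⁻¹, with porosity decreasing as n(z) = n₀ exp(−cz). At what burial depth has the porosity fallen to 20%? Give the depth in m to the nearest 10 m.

Working in km (1 km = 1000 m; c in km⁻¹ = c in m⁻¹ × 1000):
Invert Athy's law: z = ln(n₀/n) / c
z = ln(0.58/0.2) / 0.41 = ln(2.9) / 0.41 = 1.0647 / 0.41 = 2.597 km

2600 m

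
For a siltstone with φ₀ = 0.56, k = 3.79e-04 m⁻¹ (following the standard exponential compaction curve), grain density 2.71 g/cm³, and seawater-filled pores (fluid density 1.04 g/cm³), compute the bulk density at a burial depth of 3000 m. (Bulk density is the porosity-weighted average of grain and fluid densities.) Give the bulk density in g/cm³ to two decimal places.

Working in km (1 km = 1000 m; k in km⁻¹ = k in m⁻¹ × 1000):
Porosity at depth: φ = 0.56·exp(−0.379×3) = 0.56×0.3208 = 0.1796
Bulk density: ρ_b = (1−φ)ρ_g + φ·ρ_f = 0.8204×2.71 + 0.1796×1.04
       = 2.223 + 0.187 = 2.410 g/cm³

2.41 g/cm³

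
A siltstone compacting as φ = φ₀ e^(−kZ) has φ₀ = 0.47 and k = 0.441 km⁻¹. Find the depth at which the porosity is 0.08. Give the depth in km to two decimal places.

4.02 km

Invert Athy's law: Z = ln(φ₀/φ) / k
Z = ln(0.47/0.08) / 0.441 = ln(5.875) / 0.441 = 1.7707 / 0.441 = 4.015 km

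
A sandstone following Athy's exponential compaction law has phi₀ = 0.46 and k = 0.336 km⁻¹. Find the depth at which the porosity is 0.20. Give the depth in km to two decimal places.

Invert Athy's law: z = ln(phi₀/phi) / k
z = ln(0.46/0.2) / 0.336 = ln(2.3) / 0.336 = 0.8329 / 0.336 = 2.479 km

2.48 km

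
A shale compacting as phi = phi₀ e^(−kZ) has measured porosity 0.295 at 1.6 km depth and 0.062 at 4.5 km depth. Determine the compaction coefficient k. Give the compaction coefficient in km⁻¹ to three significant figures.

0.538 km⁻¹

Athy: phi(Z) = phi₀ e^(−kZ) ⇒ phi₁/phi₂ = e^{k(Z₂−Z₁)} ⇒ k = ln(phi₁/phi₂)/(Z₂−Z₁)
k = ln(0.295/0.062) / (4.5 − 1.6) = ln(4.758) / 2.9 = 1.5598 / 2.9 = 0.5379 km⁻¹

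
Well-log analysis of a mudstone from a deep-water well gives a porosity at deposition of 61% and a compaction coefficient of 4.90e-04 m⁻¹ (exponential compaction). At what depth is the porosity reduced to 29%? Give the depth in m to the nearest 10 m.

1520 m

Working in km (1 km = 1000 m; k in km⁻¹ = k in m⁻¹ × 1000):
Invert Athy's law: Z = ln(phi₀/phi) / k
Z = ln(0.61/0.29) / 0.49 = ln(2.103) / 0.49 = 0.7436 / 0.49 = 1.518 km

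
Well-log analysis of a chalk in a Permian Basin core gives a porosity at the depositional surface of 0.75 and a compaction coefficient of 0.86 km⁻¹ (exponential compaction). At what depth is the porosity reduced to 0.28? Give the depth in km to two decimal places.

Invert Athy's law: Z = ln(n₀/n) / k
Z = ln(0.75/0.28) / 0.86 = ln(2.679) / 0.86 = 0.9853 / 0.86 = 1.146 km

1.15 km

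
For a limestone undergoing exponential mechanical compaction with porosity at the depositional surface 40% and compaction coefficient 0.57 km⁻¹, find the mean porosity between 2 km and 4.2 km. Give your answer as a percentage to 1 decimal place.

⟨φ⟩ = (1/(z₂−z₁)) ∫ φ₀ e^(−βz) dz = φ₀·(e^(−β·z₁) − e^(−β·z₂)) / (β·(z₂−z₁))
e^(−0.57×2) = 0.3198; e^(−0.57×4.2) = 0.0913
⟨φ⟩ = 0.4 × (0.3198 − 0.0913) / (0.57 × 2.2) = 0.4 × 0.1823 = 0.0729

7.3%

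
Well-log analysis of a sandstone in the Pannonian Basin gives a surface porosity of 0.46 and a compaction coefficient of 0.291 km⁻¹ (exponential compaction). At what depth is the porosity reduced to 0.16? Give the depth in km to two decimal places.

Invert Athy's law: Z = ln(φ₀/φ) / k
Z = ln(0.46/0.16) / 0.291 = ln(2.875) / 0.291 = 1.0561 / 0.291 = 3.629 km

3.63 km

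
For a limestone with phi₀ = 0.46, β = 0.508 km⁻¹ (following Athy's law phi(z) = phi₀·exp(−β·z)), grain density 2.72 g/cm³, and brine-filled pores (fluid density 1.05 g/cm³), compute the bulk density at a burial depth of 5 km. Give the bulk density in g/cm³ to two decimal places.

2.66 g/cm³

Porosity at depth: phi = 0.46·exp(−0.508×5) = 0.46×0.0789 = 0.0363
Bulk density: ρ_b = (1−phi)ρ_g + phi·ρ_f = 0.9637×2.72 + 0.0363×1.05
       = 2.621 + 0.038 = 2.659 g/cm³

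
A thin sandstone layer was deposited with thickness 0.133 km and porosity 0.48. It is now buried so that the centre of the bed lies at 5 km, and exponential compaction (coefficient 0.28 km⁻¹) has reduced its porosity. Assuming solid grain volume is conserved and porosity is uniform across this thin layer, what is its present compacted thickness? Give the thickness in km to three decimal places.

Porosity at 5 km: n = 0.48·exp(−0.28×5) = 0.1184
Solid-volume conservation: h(1−n) = h₀(1−n₀) ⇒ h = h₀·(1−n₀)/(1−n)
h = 0.133 × (1 − 0.48)/(1 − 0.1184) = 0.133 × 0.5898 = 0.0784 km

0.078 km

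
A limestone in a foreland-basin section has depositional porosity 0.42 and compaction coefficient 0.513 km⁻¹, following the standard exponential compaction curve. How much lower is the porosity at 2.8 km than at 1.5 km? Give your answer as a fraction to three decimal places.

0.095

phi(1.5) = 0.42·e^(−0.513×1.5) = 0.1946
phi(2.8) = 0.42·e^(−0.513×2.8) = 0.0999
Δphi = 0.1946 − 0.0999 = 0.0947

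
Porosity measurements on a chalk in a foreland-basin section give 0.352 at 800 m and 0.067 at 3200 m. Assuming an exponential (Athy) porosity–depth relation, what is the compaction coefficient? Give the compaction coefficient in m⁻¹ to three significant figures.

Working in km (1 km = 1000 m; k in km⁻¹ = k in m⁻¹ × 1000):
Athy: n(Z) = n₀ e^(−kZ) ⇒ n₁/n₂ = e^{k(Z₂−Z₁)} ⇒ k = ln(n₁/n₂)/(Z₂−Z₁)
k = ln(0.352/0.067) / (3.2 − 0.8) = ln(5.254) / 2.4 = 1.6589 / 2.4 = 0.6912 km⁻¹

0.000691 m⁻¹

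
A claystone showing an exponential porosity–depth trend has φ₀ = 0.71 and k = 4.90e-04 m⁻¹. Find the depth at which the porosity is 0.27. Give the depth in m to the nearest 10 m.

Working in km (1 km = 1000 m; k in km⁻¹ = k in m⁻¹ × 1000):
Invert Athy's law: z = ln(φ₀/φ) / k
z = ln(0.71/0.27) / 0.49 = ln(2.63) / 0.49 = 0.9668 / 0.49 = 1.973 km

1970 m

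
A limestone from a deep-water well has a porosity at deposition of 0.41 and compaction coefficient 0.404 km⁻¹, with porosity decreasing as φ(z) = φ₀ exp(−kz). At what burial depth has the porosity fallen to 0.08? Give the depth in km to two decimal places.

Invert Athy's law: z = ln(φ₀/φ) / k
z = ln(0.41/0.08) / 0.404 = ln(5.125) / 0.404 = 1.6341 / 0.404 = 4.045 km

4.04 km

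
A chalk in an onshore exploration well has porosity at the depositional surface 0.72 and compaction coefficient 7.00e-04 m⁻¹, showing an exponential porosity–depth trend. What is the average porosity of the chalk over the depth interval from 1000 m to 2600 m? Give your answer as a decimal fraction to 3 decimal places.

Working in km (1 km = 1000 m; c in km⁻¹ = c in m⁻¹ × 1000):
⟨n⟩ = (1/(z₂−z₁)) ∫ n₀ e^(−cz) dz = n₀·(e^(−c·z₁) − e^(−c·z₂)) / (c·(z₂−z₁))
e^(−0.7×1) = 0.4966; e^(−0.7×2.6) = 0.1620
⟨n⟩ = 0.72 × (0.4966 − 0.1620) / (0.7 × 1.6) = 0.72 × 0.2987 = 0.2151

0.215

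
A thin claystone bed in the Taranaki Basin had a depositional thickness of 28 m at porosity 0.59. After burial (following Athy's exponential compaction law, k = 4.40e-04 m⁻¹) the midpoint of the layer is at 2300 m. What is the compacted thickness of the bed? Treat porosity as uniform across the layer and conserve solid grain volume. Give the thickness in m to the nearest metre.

Working in km (1 km = 1000 m; k in km⁻¹ = k in m⁻¹ × 1000):
Porosity at 2.3 km: φ = 0.59·exp(−0.44×2.3) = 0.2145
Solid-volume conservation: h(1−φ) = h₀(1−φ₀) ⇒ h = h₀·(1−φ₀)/(1−φ)
h = 0.028 × (1 − 0.59)/(1 − 0.2145) = 0.028 × 0.5219 = 0.0146 km

15 m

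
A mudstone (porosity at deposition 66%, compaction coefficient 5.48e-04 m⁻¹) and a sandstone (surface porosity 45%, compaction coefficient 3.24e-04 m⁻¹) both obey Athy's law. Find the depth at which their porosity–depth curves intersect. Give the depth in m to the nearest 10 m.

Working in km (1 km = 1000 m; k in km⁻¹ = k in m⁻¹ × 1000):
Set n₀ₐ e^(−kₐd) = n₀ᵦ e^(−kᵦd) ⇒ ln(n₀ₐ/n₀ᵦ) = (kₐ − kᵦ)·d
d = ln(0.66/0.45) / (0.548 − 0.324) = 0.3830 / 0.224 = 1.710 km

1710 m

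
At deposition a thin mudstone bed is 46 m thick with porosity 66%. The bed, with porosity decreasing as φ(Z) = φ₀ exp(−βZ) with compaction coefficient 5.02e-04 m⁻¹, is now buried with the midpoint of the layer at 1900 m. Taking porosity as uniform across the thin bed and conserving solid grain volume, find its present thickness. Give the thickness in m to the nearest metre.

21 m

Working in km (1 km = 1000 m; β in km⁻¹ = β in m⁻¹ × 1000):
Porosity at 1.9 km: φ = 0.66·exp(−0.502×1.9) = 0.2543
Solid-volume conservation: h(1−φ) = h₀(1−φ₀) ⇒ h = h₀·(1−φ₀)/(1−φ)
h = 0.046 × (1 − 0.66)/(1 − 0.2543) = 0.046 × 0.4559 = 0.0210 km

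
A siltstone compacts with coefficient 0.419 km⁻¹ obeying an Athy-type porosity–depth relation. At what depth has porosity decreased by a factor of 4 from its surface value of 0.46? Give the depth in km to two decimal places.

phi/phi₀ = 1/4 ⇒ exp(−k·z) = 1/4 ⇒ z = ln(4) / k
z = 1.3863 / 0.419 = 3.309 km

3.31 km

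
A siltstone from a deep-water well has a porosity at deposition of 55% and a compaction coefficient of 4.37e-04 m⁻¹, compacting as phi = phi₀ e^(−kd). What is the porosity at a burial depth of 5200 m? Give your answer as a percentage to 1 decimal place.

Working in km (1 km = 1000 m; k in km⁻¹ = k in m⁻¹ × 1000):
phi = phi₀·exp(−k·d) = 0.55 × exp(−0.437 × 5.2) = 0.55 × exp(−2.272)
  = 0.55 × 0.1031 = 0.0567

5.7%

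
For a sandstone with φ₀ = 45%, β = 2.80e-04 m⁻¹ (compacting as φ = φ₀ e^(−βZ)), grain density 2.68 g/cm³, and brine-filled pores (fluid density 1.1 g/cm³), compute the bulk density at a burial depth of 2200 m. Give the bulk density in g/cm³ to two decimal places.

Working in km (1 km = 1000 m; β in km⁻¹ = β in m⁻¹ × 1000):
Porosity at depth: φ = 0.45·exp(−0.28×2.2) = 0.45×0.5401 = 0.2430
Bulk density: ρ_b = (1−φ)ρ_g + φ·ρ_f = 0.7570×2.68 + 0.2430×1.1
       = 2.029 + 0.267 = 2.296 g/cm³

2.30 g/cm³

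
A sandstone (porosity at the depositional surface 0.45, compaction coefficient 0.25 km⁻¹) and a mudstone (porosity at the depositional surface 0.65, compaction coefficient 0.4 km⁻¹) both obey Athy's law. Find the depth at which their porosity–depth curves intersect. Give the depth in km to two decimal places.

2.45 km

Set φ₀ₐ e^(−βₐZ) = φ₀ᵦ e^(−βᵦZ) ⇒ ln(φ₀ₐ/φ₀ᵦ) = (βₐ − βᵦ)·Z
Z = ln(0.45/0.65) / (0.25 − 0.4) = -0.3677 / -0.15 = 2.451 km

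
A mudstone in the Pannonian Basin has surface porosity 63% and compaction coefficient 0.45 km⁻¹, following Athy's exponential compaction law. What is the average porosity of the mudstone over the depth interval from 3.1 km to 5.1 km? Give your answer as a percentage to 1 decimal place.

10.3%

⟨phi⟩ = (1/(d₂−d₁)) ∫ phi₀ e^(−cd) dd = phi₀·(e^(−c·d₁) − e^(−c·d₂)) / (c·(d₂−d₁))
e^(−0.45×3.1) = 0.2478; e^(−0.45×5.1) = 0.1008
⟨phi⟩ = 0.63 × (0.2478 − 0.1008) / (0.45 × 2) = 0.63 × 0.1634 = 0.1030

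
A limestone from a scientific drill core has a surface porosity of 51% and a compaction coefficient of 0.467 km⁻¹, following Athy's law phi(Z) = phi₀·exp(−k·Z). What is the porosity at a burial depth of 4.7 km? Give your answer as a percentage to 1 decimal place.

phi = phi₀·exp(−k·Z) = 0.51 × exp(−0.467 × 4.7) = 0.51 × exp(−2.195)
  = 0.51 × 0.1114 = 0.0568

5.7%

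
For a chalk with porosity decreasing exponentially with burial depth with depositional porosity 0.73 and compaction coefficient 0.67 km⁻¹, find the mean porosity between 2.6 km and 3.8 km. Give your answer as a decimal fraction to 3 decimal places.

⟨φ⟩ = (1/(d₂−d₁)) ∫ φ₀ e^(−βd) dd = φ₀·(e^(−β·d₁) − e^(−β·d₂)) / (β·(d₂−d₁))
e^(−0.67×2.6) = 0.1752; e^(−0.67×3.8) = 0.0784
⟨φ⟩ = 0.73 × (0.1752 − 0.0784) / (0.67 × 1.2) = 0.73 × 0.1204 = 0.0879

0.088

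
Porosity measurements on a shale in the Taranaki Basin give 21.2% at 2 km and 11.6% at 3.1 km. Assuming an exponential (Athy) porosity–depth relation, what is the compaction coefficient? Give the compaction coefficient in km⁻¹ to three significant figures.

Athy: φ(d) = φ₀ e^(−βd) ⇒ φ₁/φ₂ = e^{β(d₂−d₁)} ⇒ β = ln(φ₁/φ₂)/(d₂−d₁)
β = ln(0.212/0.116) / (3.1 − 2) = ln(1.828) / 1.1 = 0.6030 / 1.1 = 0.5482 km⁻¹

0.548 km⁻¹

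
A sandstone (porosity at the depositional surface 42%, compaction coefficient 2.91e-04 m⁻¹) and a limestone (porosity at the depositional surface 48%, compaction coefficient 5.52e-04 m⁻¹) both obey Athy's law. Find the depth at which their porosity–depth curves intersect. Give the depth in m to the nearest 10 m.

510 m

Working in km (1 km = 1000 m; β in km⁻¹ = β in m⁻¹ × 1000):
Set phi₀ₐ e^(−βₐz) = phi₀ᵦ e^(−βᵦz) ⇒ ln(phi₀ₐ/phi₀ᵦ) = (βₐ − βᵦ)·z
z = ln(0.42/0.48) / (0.291 − 0.552) = -0.1335 / -0.261 = 0.512 km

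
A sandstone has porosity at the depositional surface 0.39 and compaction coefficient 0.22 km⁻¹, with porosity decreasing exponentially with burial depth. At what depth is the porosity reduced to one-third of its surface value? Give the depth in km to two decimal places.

φ/φ₀ = 1/3 ⇒ exp(−β·d) = 1/3 ⇒ d = ln(3) / β
d = 1.0986 / 0.22 = 4.994 km

4.99 km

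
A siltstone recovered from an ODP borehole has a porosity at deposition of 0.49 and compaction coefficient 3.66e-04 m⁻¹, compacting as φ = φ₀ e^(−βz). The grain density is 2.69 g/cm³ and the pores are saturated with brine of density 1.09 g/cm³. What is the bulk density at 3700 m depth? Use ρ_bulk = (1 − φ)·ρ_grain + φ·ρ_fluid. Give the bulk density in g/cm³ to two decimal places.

Working in km (1 km = 1000 m; β in km⁻¹ = β in m⁻¹ × 1000):
Porosity at depth: φ = 0.49·exp(−0.366×3.7) = 0.49×0.2582 = 0.1265
Bulk density: ρ_b = (1−φ)ρ_g + φ·ρ_f = 0.8735×2.69 + 0.1265×1.09
       = 2.350 + 0.138 = 2.488 g/cm³

2.49 g/cm³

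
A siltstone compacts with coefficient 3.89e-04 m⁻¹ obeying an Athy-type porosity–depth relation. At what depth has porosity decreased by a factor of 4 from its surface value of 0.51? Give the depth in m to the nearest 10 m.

3560 m

Working in km (1 km = 1000 m; k in km⁻¹ = k in m⁻¹ × 1000):
phi/phi₀ = 1/4 ⇒ exp(−k·Z) = 1/4 ⇒ Z = ln(4) / k
Z = 1.3863 / 0.389 = 3.564 km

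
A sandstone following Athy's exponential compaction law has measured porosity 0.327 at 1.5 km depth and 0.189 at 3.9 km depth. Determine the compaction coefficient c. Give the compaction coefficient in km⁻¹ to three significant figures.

0.228 km⁻¹

Athy: phi(Z) = phi₀ e^(−cZ) ⇒ phi₁/phi₂ = e^{c(Z₂−Z₁)} ⇒ c = ln(phi₁/phi₂)/(Z₂−Z₁)
c = ln(0.327/0.189) / (3.9 − 1.5) = ln(1.73) / 2.4 = 0.5482 / 2.4 = 0.2284 km⁻¹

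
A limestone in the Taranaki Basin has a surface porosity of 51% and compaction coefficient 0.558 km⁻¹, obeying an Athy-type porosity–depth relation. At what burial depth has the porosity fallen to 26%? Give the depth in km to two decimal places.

1.21 km

Invert Athy's law: d = ln(n₀/n) / k
d = ln(0.51/0.26) / 0.558 = ln(1.962) / 0.558 = 0.6737 / 0.558 = 1.207 km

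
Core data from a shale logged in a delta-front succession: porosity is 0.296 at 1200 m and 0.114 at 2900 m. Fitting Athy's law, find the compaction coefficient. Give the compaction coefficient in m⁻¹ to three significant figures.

0.000561 m⁻¹

Working in km (1 km = 1000 m; k in km⁻¹ = k in m⁻¹ × 1000):
Athy: phi(d) = phi₀ e^(−kd) ⇒ phi₁/phi₂ = e^{k(d₂−d₁)} ⇒ k = ln(phi₁/phi₂)/(d₂−d₁)
k = ln(0.296/0.114) / (2.9 − 1.2) = ln(2.596) / 1.7 = 0.9542 / 1.7 = 0.5613 km⁻¹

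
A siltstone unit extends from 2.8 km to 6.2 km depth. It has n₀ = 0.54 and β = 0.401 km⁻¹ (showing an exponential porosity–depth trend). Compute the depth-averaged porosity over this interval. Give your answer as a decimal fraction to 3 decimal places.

0.096

⟨n⟩ = (1/(d₂−d₁)) ∫ n₀ e^(−βd) dd = n₀·(e^(−β·d₁) − e^(−β·d₂)) / (β·(d₂−d₁))
e^(−0.401×2.8) = 0.3254; e^(−0.401×6.2) = 0.0832
⟨n⟩ = 0.54 × (0.3254 − 0.0832) / (0.401 × 3.4) = 0.54 × 0.1776 = 0.0959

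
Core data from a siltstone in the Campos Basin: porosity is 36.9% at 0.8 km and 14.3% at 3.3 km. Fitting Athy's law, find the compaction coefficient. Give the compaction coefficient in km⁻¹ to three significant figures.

0.379 km⁻¹

Athy: phi(d) = phi₀ e^(−βd) ⇒ phi₁/phi₂ = e^{β(d₂−d₁)} ⇒ β = ln(phi₁/phi₂)/(d₂−d₁)
β = ln(0.369/0.143) / (3.3 − 0.8) = ln(2.58) / 2.5 = 0.9480 / 2.5 = 0.3792 km⁻¹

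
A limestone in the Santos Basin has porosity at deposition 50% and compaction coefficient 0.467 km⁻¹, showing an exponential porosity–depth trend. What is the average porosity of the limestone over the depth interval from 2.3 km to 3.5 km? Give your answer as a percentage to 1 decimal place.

13.1%

⟨n⟩ = (1/(Z₂−Z₁)) ∫ n₀ e^(−βZ) dZ = n₀·(e^(−β·Z₁) − e^(−β·Z₂)) / (β·(Z₂−Z₁))
e^(−0.467×2.3) = 0.3416; e^(−0.467×3.5) = 0.1950
⟨n⟩ = 0.5 × (0.3416 − 0.1950) / (0.467 × 1.2) = 0.5 × 0.2615 = 0.1308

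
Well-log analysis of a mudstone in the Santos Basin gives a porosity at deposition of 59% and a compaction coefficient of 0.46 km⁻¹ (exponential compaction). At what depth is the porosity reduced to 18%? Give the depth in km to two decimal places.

Invert Athy's law: d = ln(φ₀/φ) / k
d = ln(0.59/0.18) / 0.46 = ln(3.278) / 0.46 = 1.1872 / 0.46 = 2.581 km

2.58 km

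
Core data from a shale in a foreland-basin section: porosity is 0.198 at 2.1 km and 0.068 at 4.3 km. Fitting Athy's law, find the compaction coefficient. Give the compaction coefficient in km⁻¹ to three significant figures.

0.486 km⁻¹

Athy: phi(z) = phi₀ e^(−βz) ⇒ phi₁/phi₂ = e^{β(z₂−z₁)} ⇒ β = ln(phi₁/phi₂)/(z₂−z₁)
β = ln(0.198/0.068) / (4.3 − 2.1) = ln(2.912) / 2.2 = 1.0688 / 2.2 = 0.4858 km⁻¹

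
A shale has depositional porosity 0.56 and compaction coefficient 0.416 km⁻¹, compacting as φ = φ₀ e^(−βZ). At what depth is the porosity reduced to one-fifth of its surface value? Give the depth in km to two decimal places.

φ/φ₀ = 1/5 ⇒ exp(−β·Z) = 1/5 ⇒ Z = ln(5) / β
Z = 1.6094 / 0.416 = 3.869 km

3.87 km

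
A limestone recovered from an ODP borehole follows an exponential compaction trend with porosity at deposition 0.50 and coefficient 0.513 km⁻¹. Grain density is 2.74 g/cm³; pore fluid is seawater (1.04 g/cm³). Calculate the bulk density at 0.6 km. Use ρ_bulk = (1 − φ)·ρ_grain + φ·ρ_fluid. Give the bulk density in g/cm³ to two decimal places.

2.12 g/cm³

Porosity at depth: phi = 0.5·exp(−0.513×0.6) = 0.5×0.7351 = 0.3675
Bulk density: ρ_b = (1−phi)ρ_g + phi·ρ_f = 0.6325×2.74 + 0.3675×1.04
       = 1.733 + 0.382 = 2.115 g/cm³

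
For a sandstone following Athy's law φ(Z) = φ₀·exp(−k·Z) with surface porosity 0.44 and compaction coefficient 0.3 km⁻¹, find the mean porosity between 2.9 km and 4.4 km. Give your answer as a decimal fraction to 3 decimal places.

0.148

⟨φ⟩ = (1/(Z₂−Z₁)) ∫ φ₀ e^(−kZ) dZ = φ₀·(e^(−k·Z₁) − e^(−k·Z₂)) / (k·(Z₂−Z₁))
e^(−0.3×2.9) = 0.4190; e^(−0.3×4.4) = 0.2671
⟨φ⟩ = 0.44 × (0.4190 − 0.2671) / (0.3 × 1.5) = 0.44 × 0.3374 = 0.1484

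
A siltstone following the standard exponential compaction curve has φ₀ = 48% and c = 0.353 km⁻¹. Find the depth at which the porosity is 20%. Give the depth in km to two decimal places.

2.48 km

Invert Athy's law: z = ln(φ₀/φ) / c
z = ln(0.48/0.2) / 0.353 = ln(2.4) / 0.353 = 0.8755 / 0.353 = 2.480 km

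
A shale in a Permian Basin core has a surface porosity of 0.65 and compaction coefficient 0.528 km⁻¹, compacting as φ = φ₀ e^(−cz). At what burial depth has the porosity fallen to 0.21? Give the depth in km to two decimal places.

Invert Athy's law: z = ln(φ₀/φ) / c
z = ln(0.65/0.21) / 0.528 = ln(3.095) / 0.528 = 1.1299 / 0.528 = 2.140 km

2.14 km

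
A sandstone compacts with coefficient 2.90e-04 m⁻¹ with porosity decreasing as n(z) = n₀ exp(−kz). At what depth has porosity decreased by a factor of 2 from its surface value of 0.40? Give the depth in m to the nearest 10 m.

Working in km (1 km = 1000 m; k in km⁻¹ = k in m⁻¹ × 1000):
n/n₀ = 1/2 ⇒ exp(−k·z) = 1/2 ⇒ z = ln(2) / k
z = 0.6931 / 0.29 = 2.390 km

2390 m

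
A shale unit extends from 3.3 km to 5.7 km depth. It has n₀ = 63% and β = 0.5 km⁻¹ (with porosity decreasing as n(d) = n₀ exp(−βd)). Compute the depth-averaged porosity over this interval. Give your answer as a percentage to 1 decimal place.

⟨n⟩ = (1/(d₂−d₁)) ∫ n₀ e^(−βd) dd = n₀·(e^(−β·d₁) − e^(−β·d₂)) / (β·(d₂−d₁))
e^(−0.5×3.3) = 0.1920; e^(−0.5×5.7) = 0.0578
⟨n⟩ = 0.63 × (0.1920 − 0.0578) / (0.5 × 2.4) = 0.63 × 0.1118 = 0.0705

7.0%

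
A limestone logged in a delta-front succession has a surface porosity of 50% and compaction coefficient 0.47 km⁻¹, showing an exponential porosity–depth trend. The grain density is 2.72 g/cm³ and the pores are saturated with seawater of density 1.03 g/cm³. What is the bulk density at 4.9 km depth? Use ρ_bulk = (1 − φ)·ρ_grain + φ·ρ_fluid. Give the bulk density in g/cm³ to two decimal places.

Porosity at depth: n = 0.5·exp(−0.47×4.9) = 0.5×0.1000 = 0.0500
Bulk density: ρ_b = (1−n)ρ_g + n·ρ_f = 0.9500×2.72 + 0.0500×1.03
       = 2.584 + 0.051 = 2.636 g/cm³

2.64 g/cm³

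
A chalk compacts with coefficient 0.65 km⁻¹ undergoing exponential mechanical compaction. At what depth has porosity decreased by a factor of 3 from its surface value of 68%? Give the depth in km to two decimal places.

1.69 km

phi/phi₀ = 1/3 ⇒ exp(−β·d) = 1/3 ⇒ d = ln(3) / β
d = 1.0986 / 0.65 = 1.690 km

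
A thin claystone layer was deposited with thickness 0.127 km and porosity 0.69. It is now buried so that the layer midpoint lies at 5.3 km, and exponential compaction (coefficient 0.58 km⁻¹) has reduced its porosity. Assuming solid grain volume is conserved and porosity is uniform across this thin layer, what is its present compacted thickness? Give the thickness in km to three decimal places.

0.041 km

Porosity at 5.3 km: phi = 0.69·exp(−0.58×5.3) = 0.0319
Solid-volume conservation: h(1−phi) = h₀(1−phi₀) ⇒ h = h₀·(1−phi₀)/(1−phi)
h = 0.127 × (1 − 0.69)/(1 − 0.0319) = 0.127 × 0.3202 = 0.0407 km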